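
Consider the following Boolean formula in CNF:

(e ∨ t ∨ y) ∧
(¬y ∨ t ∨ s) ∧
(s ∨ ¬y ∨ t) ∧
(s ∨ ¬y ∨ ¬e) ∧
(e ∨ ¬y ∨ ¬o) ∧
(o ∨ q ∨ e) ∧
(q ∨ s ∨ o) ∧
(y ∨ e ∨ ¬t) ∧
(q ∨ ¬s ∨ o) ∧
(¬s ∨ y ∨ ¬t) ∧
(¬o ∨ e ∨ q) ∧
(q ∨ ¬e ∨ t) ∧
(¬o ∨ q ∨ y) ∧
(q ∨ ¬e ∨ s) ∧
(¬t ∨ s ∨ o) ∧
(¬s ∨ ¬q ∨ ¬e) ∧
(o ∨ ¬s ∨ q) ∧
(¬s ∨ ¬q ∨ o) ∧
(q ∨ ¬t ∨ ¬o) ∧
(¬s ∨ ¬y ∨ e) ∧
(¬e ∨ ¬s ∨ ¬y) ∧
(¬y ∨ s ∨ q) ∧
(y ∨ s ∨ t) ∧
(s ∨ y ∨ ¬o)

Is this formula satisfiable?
No

No, the formula is not satisfiable.

No assignment of truth values to the variables can make all 24 clauses true simultaneously.

The formula is UNSAT (unsatisfiable).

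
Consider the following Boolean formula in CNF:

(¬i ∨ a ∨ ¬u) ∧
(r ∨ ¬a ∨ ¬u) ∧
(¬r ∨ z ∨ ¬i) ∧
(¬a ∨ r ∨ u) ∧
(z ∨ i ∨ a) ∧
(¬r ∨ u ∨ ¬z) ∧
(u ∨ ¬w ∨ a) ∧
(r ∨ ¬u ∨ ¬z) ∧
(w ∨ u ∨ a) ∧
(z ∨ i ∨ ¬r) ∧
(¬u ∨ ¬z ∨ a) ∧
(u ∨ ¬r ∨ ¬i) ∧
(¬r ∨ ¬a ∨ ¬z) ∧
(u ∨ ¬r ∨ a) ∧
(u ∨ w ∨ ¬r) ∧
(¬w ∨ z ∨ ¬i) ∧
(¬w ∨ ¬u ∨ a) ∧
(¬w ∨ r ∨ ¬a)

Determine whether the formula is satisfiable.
No

No, the formula is not satisfiable.

No assignment of truth values to the variables can make all 18 clauses true simultaneously.

The formula is UNSAT (unsatisfiable).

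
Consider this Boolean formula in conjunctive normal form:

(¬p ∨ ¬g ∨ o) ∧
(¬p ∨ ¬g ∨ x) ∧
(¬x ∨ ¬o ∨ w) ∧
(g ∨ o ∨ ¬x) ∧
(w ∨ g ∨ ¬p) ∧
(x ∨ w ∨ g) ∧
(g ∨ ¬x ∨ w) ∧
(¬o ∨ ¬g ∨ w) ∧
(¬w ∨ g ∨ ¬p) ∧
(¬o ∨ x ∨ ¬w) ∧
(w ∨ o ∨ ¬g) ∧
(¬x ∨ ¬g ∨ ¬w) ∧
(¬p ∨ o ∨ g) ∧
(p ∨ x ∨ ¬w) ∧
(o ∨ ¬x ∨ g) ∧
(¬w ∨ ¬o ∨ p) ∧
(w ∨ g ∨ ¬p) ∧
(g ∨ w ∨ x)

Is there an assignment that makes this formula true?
No

No, the formula is not satisfiable.

No assignment of truth values to the variables can make all 18 clauses true simultaneously.

The formula is UNSAT (unsatisfiable).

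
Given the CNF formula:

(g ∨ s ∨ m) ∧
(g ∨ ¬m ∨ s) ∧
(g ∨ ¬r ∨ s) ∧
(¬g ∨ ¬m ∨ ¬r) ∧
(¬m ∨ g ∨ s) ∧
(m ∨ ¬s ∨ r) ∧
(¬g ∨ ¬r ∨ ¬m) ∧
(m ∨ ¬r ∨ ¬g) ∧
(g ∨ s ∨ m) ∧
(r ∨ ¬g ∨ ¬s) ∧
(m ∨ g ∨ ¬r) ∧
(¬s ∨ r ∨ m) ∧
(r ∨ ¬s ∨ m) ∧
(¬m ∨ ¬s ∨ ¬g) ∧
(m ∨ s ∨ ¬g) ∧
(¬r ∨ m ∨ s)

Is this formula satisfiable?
Yes

Yes, the formula is satisfiable.

One satisfying assignment is: s=False, r=False, m=True, g=True

Verification: With this assignment, all 16 clauses evaluate to true.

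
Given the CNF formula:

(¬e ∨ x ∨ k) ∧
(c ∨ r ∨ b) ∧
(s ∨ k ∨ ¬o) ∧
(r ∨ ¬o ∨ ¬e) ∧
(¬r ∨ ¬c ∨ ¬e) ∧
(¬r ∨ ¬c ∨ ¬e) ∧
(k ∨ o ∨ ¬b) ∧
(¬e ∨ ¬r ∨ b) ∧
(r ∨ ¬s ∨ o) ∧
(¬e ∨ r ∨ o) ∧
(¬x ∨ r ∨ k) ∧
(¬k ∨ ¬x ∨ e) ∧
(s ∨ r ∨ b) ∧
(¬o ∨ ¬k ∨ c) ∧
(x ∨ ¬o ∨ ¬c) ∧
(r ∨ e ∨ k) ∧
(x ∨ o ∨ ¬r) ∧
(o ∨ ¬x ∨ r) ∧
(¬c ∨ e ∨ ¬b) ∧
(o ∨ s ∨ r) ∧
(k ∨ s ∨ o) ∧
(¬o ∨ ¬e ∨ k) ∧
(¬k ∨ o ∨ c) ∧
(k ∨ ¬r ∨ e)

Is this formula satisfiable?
No

No, the formula is not satisfiable.

No assignment of truth values to the variables can make all 24 clauses true simultaneously.

The formula is UNSAT (unsatisfiable).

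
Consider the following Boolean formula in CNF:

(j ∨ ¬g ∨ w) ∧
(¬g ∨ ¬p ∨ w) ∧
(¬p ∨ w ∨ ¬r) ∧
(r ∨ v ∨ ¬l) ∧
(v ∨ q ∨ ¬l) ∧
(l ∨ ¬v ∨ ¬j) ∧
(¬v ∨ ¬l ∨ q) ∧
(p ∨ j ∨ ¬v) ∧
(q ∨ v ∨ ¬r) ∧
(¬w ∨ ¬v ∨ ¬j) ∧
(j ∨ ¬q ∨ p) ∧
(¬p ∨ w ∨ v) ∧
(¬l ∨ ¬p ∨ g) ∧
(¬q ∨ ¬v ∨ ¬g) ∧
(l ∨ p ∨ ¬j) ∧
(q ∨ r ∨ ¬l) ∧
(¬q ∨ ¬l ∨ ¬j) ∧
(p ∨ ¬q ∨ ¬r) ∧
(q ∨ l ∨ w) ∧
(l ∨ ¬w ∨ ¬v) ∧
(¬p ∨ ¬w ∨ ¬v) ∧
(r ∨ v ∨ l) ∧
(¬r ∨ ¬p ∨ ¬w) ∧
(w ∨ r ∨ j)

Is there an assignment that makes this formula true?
No

No, the formula is not satisfiable.

No assignment of truth values to the variables can make all 24 clauses true simultaneously.

The formula is UNSAT (unsatisfiable).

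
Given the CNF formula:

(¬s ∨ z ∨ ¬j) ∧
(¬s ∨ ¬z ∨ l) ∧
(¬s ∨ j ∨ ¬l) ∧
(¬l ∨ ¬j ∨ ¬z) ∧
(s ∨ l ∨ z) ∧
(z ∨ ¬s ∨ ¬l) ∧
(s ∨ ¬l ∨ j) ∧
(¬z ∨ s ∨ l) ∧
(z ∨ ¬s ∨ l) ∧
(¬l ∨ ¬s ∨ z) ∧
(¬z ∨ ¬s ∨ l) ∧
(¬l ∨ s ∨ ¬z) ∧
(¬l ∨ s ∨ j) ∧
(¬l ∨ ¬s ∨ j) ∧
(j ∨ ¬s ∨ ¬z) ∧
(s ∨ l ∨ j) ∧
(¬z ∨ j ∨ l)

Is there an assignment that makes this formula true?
Yes

Yes, the formula is satisfiable.

One satisfying assignment is: j=True, s=False, l=True, z=False

Verification: With this assignment, all 17 clauses evaluate to true.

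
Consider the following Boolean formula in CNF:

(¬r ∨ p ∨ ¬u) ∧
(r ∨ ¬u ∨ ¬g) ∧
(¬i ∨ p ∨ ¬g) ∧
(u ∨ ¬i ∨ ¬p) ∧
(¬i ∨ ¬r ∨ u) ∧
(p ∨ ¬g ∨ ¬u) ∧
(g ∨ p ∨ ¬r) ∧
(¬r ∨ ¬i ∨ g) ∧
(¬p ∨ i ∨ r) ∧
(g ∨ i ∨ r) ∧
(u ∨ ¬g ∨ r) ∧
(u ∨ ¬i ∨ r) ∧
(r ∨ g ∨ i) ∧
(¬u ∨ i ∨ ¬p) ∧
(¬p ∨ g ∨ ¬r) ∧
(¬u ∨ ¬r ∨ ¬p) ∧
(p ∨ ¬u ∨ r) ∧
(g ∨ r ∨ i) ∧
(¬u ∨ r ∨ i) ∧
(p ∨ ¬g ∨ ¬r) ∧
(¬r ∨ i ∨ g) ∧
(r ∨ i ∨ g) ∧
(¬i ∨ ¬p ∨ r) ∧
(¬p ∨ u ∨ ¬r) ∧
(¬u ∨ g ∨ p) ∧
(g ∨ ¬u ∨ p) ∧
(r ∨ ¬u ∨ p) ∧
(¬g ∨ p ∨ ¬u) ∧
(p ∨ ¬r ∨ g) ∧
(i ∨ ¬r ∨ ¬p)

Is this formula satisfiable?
No

No, the formula is not satisfiable.

No assignment of truth values to the variables can make all 30 clauses true simultaneously.

The formula is UNSAT (unsatisfiable).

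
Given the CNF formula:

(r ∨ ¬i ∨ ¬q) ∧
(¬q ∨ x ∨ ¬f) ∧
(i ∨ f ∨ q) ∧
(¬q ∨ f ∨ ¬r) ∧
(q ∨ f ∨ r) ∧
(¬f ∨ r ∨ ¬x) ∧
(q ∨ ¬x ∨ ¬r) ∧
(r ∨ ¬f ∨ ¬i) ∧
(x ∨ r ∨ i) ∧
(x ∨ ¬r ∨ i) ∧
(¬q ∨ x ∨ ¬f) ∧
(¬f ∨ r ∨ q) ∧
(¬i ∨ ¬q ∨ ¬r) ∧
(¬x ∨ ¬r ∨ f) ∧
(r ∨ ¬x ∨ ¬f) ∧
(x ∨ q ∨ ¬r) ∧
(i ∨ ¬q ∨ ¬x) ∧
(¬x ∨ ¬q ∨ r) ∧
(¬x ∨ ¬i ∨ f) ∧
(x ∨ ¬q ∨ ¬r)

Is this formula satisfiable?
No

No, the formula is not satisfiable.

No assignment of truth values to the variables can make all 20 clauses true simultaneously.

The formula is UNSAT (unsatisfiable).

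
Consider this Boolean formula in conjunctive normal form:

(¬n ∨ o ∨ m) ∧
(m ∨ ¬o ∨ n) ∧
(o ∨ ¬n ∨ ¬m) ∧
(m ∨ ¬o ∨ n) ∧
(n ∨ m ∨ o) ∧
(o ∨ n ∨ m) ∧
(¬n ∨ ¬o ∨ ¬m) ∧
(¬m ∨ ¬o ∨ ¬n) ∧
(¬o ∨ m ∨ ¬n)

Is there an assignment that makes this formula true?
Yes

Yes, the formula is satisfiable.

One satisfying assignment is: o=True, m=True, n=False

Verification: With this assignment, all 9 clauses evaluate to true.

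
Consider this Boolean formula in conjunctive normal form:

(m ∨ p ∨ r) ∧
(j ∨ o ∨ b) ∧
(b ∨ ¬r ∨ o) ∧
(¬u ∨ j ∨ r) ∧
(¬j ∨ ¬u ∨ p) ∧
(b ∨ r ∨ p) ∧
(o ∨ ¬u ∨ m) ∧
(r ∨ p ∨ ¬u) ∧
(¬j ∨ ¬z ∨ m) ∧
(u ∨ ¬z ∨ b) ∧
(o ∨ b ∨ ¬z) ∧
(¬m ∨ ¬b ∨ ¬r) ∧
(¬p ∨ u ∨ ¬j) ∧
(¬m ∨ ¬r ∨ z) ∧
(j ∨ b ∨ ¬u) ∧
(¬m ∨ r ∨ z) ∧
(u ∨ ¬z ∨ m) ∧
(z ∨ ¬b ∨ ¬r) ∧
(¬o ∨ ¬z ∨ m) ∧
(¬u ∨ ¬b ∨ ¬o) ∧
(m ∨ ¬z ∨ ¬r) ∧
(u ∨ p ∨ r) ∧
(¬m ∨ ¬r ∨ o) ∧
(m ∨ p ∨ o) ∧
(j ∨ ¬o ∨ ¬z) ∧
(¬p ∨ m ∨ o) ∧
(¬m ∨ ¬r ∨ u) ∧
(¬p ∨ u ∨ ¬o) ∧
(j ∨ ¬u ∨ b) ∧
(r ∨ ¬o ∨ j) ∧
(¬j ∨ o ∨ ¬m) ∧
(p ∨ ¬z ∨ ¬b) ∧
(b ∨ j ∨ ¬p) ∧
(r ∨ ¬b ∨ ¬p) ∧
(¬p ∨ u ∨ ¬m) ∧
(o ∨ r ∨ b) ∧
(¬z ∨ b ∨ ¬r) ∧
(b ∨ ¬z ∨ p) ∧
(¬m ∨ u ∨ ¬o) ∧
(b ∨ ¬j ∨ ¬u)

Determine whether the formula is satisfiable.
Yes

Yes, the formula is satisfiable.

One satisfying assignment is: m=False, r=True, o=True, u=False, b=False, j=False, p=False, z=False

Verification: With this assignment, all 40 clauses evaluate to true.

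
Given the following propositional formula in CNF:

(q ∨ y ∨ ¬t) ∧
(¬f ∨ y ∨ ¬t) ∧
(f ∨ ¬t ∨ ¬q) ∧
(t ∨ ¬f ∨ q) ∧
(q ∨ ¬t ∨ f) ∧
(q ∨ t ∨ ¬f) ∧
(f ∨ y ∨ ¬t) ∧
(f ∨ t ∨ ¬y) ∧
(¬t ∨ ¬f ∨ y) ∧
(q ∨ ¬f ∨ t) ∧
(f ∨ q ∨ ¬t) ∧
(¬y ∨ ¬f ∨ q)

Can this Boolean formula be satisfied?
Yes

Yes, the formula is satisfiable.

One satisfying assignment is: t=False, y=False, q=False, f=False

Verification: With this assignment, all 12 clauses evaluate to true.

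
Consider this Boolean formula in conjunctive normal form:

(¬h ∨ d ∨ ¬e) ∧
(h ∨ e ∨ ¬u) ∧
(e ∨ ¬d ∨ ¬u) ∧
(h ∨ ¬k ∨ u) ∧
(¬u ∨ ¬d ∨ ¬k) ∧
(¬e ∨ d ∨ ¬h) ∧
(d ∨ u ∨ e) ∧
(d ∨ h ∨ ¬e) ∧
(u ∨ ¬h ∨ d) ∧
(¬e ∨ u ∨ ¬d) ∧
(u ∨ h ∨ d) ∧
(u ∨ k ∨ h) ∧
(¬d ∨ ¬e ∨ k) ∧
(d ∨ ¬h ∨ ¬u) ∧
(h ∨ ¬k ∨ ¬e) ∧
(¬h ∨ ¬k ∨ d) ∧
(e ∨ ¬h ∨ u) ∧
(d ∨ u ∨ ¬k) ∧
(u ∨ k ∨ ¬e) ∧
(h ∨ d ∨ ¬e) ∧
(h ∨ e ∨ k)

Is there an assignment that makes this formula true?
No

No, the formula is not satisfiable.

No assignment of truth values to the variables can make all 21 clauses true simultaneously.

The formula is UNSAT (unsatisfiable).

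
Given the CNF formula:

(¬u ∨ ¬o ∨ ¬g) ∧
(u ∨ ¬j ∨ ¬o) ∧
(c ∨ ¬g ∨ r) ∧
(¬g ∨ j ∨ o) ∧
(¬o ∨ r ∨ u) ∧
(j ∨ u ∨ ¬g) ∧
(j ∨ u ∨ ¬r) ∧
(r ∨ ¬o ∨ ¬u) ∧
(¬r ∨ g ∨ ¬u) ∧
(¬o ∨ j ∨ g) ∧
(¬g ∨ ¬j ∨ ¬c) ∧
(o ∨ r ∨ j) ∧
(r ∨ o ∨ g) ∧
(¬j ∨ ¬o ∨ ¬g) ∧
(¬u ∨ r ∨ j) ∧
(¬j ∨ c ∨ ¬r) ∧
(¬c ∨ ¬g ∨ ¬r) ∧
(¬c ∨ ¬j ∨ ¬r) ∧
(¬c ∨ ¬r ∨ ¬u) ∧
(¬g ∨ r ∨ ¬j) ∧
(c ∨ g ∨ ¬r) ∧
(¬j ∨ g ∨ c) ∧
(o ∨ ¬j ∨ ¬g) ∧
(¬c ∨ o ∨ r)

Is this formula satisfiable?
No

No, the formula is not satisfiable.

No assignment of truth values to the variables can make all 24 clauses true simultaneously.

The formula is UNSAT (unsatisfiable).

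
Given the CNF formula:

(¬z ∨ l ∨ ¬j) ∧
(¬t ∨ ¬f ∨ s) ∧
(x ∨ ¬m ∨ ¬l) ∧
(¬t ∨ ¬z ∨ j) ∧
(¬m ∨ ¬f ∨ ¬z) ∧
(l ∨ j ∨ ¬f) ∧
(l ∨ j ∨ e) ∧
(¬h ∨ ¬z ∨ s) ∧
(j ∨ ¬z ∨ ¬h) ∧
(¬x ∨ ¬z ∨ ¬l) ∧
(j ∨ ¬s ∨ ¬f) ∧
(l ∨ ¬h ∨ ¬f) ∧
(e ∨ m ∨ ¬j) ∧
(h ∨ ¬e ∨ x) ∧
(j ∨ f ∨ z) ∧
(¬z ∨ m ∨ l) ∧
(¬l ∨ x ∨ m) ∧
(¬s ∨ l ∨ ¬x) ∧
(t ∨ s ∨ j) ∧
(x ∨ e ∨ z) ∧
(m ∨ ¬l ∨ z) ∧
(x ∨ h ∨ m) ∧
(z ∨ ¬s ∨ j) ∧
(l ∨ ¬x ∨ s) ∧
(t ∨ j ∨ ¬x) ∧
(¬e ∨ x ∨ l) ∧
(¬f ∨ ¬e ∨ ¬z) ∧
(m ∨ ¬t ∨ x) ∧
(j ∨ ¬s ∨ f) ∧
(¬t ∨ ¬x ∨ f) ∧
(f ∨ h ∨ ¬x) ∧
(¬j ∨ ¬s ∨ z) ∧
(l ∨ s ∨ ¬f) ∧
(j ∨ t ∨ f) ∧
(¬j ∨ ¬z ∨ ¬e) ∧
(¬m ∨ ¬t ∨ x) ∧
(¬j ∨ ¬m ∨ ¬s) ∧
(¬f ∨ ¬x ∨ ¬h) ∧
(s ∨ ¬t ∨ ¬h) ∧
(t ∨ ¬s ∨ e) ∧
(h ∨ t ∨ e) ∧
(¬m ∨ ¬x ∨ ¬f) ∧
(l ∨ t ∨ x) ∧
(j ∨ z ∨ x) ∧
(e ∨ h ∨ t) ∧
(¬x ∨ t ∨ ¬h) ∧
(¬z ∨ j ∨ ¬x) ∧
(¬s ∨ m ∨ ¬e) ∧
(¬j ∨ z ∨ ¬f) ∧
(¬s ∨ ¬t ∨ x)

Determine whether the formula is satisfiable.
No

No, the formula is not satisfiable.

No assignment of truth values to the variables can make all 50 clauses true simultaneously.

The formula is UNSAT (unsatisfiable).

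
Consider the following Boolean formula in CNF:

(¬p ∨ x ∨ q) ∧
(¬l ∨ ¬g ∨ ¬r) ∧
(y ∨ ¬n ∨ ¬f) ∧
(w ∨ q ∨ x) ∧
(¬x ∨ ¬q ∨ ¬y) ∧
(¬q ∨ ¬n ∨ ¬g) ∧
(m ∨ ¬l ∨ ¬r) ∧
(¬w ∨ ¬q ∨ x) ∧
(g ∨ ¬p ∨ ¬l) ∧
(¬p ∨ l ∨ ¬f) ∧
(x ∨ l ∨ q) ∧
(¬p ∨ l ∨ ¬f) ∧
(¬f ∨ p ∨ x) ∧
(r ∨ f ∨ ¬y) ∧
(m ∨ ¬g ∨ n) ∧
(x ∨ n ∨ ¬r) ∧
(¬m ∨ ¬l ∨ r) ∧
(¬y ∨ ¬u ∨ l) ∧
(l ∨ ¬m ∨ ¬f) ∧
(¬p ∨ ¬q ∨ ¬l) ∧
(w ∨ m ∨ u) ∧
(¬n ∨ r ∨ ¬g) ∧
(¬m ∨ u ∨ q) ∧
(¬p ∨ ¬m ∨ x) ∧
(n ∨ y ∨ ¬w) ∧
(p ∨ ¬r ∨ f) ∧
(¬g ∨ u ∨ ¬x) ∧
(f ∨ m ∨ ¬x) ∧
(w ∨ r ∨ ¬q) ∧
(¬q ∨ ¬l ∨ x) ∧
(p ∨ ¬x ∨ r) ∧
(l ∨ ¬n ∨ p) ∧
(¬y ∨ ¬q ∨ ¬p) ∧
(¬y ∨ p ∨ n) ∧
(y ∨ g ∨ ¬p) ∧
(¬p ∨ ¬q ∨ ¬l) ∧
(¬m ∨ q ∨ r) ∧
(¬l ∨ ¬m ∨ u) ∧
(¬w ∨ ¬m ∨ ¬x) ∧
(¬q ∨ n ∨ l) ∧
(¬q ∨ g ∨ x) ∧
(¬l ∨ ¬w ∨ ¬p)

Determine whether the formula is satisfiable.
Yes

Yes, the formula is satisfiable.

One satisfying assignment is: g=True, n=True, x=True, u=True, m=True, y=False, f=False, w=False, l=False, q=False, r=True, p=True

Verification: With this assignment, all 42 clauses evaluate to true.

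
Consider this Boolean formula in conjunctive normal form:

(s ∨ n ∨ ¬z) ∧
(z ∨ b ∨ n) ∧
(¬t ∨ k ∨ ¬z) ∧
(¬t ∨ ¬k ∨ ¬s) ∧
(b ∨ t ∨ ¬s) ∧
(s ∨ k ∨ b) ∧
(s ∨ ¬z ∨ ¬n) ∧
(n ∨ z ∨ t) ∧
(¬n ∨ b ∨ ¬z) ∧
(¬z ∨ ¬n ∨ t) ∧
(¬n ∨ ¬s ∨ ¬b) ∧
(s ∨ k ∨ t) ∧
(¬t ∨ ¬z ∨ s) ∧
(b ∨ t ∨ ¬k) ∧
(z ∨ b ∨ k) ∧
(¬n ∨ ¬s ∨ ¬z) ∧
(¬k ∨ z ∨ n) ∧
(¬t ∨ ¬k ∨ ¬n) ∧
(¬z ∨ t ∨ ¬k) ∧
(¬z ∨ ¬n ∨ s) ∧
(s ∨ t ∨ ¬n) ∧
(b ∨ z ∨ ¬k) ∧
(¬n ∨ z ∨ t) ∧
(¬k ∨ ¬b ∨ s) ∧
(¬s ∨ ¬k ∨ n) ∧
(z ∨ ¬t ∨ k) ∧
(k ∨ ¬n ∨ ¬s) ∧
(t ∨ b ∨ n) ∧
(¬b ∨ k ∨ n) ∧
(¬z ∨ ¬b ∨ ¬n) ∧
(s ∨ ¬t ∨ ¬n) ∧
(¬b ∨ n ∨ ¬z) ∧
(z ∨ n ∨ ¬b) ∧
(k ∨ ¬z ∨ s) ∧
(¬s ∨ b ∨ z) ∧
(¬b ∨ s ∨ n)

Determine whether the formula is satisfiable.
No

No, the formula is not satisfiable.

No assignment of truth values to the variables can make all 36 clauses true simultaneously.

The formula is UNSAT (unsatisfiable).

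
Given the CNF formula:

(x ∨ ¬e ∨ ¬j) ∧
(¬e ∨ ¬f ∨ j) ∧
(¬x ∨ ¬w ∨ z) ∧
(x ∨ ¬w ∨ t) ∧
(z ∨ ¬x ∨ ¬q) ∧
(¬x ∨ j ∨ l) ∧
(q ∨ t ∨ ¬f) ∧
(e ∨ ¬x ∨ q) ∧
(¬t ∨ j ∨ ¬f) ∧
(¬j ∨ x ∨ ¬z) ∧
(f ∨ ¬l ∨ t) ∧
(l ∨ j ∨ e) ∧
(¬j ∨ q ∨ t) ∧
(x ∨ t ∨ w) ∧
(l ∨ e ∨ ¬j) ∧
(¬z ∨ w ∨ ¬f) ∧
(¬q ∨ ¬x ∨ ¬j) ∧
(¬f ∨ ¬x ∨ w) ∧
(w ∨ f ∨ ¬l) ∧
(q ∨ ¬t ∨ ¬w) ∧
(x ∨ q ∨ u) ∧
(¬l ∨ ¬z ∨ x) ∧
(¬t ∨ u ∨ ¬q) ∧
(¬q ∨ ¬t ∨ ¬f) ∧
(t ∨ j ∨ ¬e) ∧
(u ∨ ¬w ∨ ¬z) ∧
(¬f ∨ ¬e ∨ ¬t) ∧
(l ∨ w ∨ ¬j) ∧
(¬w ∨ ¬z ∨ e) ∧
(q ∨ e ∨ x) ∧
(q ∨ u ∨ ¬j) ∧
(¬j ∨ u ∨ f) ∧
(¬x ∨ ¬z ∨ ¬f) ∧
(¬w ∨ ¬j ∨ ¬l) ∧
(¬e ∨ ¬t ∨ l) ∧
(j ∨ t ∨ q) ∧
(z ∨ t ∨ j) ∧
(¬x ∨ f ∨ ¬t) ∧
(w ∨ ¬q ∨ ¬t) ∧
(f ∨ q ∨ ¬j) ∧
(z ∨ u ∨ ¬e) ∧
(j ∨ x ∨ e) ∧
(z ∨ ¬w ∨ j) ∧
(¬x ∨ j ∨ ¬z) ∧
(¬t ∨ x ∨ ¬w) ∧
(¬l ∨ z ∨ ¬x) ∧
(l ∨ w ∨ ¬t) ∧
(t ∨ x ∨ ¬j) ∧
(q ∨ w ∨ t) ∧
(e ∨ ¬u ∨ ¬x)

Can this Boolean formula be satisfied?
No

No, the formula is not satisfiable.

No assignment of truth values to the variables can make all 50 clauses true simultaneously.

The formula is UNSAT (unsatisfiable).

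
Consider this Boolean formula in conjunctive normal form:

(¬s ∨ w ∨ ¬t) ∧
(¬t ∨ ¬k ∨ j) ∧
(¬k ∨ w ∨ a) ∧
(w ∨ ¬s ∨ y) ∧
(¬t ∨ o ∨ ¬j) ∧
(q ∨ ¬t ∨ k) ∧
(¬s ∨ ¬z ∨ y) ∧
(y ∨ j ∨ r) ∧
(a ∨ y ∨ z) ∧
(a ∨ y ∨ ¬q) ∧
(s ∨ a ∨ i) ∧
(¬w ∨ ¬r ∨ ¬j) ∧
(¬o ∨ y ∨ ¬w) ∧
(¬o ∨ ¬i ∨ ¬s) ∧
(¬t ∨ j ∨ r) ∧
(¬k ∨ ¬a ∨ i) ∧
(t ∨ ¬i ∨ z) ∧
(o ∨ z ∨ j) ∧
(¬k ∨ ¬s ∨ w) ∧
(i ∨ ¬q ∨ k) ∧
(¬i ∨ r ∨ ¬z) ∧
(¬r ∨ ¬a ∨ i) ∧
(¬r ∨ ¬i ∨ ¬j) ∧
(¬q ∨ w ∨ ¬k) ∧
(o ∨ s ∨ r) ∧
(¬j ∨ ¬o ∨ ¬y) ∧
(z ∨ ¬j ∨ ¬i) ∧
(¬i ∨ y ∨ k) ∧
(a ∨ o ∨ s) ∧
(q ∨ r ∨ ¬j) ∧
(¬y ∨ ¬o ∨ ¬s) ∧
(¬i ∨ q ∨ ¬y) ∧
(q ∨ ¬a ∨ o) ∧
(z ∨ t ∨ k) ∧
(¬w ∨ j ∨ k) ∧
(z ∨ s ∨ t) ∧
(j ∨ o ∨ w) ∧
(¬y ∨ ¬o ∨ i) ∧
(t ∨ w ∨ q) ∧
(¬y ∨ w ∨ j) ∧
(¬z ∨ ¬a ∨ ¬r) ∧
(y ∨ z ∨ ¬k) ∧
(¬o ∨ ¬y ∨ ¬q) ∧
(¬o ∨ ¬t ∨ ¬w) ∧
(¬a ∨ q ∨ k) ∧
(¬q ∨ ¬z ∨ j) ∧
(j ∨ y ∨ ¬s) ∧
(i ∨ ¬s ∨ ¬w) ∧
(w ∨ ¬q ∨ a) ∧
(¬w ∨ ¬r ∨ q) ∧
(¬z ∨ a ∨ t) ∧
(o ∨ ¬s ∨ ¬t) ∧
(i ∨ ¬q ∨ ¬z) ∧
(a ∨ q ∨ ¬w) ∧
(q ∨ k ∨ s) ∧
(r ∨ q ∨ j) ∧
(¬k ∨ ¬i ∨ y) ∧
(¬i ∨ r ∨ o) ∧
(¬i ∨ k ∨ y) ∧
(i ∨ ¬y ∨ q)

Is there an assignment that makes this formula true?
No

No, the formula is not satisfiable.

No assignment of truth values to the variables can make all 60 clauses true simultaneously.

The formula is UNSAT (unsatisfiable).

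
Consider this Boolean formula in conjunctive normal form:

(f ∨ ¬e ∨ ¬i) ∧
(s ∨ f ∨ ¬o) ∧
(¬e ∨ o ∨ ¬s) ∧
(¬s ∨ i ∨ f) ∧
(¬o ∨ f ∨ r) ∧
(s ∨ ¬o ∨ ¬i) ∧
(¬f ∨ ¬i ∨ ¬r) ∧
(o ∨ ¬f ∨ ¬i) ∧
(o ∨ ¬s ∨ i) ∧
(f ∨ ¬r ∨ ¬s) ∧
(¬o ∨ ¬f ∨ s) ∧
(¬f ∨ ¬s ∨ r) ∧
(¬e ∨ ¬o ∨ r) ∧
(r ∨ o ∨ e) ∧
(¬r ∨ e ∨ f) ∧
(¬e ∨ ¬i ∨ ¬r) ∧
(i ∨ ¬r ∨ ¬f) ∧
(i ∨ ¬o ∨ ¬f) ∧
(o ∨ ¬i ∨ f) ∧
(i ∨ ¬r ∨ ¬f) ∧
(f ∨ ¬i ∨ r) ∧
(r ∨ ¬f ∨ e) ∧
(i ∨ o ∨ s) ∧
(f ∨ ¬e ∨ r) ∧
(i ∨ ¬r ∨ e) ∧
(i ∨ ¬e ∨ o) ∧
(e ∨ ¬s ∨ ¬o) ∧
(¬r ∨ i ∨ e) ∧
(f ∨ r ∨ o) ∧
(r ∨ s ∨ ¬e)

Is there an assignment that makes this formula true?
No

No, the formula is not satisfiable.

No assignment of truth values to the variables can make all 30 clauses true simultaneously.

The formula is UNSAT (unsatisfiable).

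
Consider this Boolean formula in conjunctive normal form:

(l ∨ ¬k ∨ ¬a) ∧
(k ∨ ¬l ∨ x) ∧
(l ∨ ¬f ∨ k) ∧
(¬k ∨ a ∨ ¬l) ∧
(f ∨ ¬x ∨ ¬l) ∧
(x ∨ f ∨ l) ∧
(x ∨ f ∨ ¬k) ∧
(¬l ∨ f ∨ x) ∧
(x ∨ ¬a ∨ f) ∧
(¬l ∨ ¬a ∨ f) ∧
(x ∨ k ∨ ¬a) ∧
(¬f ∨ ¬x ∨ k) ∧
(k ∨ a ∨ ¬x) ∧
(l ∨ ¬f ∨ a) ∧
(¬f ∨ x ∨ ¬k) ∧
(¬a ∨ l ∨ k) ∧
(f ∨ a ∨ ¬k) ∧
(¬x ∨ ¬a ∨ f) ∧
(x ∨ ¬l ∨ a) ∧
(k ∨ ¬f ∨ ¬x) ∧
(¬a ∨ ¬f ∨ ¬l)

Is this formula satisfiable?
No

No, the formula is not satisfiable.

No assignment of truth values to the variables can make all 21 clauses true simultaneously.

The formula is UNSAT (unsatisfiable).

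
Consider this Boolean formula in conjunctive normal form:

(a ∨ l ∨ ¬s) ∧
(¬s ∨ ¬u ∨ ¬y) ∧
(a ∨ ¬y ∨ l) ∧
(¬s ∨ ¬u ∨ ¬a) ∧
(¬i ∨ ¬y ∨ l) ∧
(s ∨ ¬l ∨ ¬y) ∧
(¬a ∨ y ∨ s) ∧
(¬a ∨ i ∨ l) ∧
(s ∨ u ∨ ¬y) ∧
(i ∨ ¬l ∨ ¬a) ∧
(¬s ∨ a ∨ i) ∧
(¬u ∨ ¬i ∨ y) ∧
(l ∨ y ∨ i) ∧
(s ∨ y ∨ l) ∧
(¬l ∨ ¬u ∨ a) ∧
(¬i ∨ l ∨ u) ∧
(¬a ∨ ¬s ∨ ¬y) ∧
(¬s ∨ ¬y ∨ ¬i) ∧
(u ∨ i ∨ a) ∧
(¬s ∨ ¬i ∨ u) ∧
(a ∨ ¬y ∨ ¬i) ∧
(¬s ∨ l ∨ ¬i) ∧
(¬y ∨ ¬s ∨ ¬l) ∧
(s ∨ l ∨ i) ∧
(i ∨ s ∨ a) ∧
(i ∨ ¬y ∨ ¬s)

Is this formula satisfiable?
Yes

Yes, the formula is satisfiable.

One satisfying assignment is: s=False, i=True, a=False, l=True, u=False, y=False

Verification: With this assignment, all 26 clauses evaluate to true.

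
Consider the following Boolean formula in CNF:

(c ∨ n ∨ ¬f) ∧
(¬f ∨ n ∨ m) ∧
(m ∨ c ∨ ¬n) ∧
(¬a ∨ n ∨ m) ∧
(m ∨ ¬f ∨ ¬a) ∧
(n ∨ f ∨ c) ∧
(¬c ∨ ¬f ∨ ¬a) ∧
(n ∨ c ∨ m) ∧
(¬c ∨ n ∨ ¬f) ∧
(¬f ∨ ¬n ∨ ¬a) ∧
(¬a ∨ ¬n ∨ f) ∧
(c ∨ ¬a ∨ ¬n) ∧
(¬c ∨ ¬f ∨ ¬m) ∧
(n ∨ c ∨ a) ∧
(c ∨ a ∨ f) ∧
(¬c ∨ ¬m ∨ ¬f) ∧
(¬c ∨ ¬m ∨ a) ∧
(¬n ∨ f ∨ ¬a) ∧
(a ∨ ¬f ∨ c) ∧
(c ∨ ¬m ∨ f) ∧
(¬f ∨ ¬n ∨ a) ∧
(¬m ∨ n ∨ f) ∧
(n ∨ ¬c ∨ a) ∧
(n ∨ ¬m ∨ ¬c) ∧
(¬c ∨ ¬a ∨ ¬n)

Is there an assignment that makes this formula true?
Yes

Yes, the formula is satisfiable.

One satisfying assignment is: a=False, n=True, c=True, m=False, f=False

Verification: With this assignment, all 25 clauses evaluate to true.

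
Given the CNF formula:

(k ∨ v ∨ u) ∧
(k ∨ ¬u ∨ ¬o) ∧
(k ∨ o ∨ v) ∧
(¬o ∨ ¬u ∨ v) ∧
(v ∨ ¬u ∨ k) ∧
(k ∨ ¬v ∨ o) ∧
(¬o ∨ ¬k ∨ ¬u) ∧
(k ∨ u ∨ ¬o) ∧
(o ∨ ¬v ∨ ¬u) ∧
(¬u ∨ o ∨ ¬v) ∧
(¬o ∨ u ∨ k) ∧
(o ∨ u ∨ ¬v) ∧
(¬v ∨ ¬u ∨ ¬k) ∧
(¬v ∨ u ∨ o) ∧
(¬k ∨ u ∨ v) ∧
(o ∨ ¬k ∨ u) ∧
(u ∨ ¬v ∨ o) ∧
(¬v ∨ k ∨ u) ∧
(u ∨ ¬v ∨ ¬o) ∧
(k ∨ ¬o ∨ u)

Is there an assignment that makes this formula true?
Yes

Yes, the formula is satisfiable.

One satisfying assignment is: v=False, k=True, u=True, o=False

Verification: With this assignment, all 20 clauses evaluate to true.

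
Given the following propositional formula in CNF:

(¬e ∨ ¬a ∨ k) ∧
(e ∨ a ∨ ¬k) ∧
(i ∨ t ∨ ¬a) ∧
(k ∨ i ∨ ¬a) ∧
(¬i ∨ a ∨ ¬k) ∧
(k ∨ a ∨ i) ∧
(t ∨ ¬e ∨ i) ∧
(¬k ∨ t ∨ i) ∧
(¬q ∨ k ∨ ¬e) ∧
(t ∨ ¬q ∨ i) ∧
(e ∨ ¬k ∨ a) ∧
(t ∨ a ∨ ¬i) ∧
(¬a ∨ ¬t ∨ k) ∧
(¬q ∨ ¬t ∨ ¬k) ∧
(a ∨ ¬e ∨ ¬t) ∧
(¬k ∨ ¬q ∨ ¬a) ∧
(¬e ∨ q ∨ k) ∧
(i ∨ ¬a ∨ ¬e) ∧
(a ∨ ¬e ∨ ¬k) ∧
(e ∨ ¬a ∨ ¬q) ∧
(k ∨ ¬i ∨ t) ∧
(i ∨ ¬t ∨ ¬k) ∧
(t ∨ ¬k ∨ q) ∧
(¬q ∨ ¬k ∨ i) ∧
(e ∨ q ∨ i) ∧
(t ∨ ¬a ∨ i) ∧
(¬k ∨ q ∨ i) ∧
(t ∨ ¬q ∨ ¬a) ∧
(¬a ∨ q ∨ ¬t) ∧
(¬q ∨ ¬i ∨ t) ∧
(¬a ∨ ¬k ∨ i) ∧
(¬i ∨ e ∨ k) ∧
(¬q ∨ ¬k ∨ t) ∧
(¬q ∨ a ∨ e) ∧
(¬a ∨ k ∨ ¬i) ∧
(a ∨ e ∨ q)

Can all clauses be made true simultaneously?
No

No, the formula is not satisfiable.

No assignment of truth values to the variables can make all 36 clauses true simultaneously.

The formula is UNSAT (unsatisfiable).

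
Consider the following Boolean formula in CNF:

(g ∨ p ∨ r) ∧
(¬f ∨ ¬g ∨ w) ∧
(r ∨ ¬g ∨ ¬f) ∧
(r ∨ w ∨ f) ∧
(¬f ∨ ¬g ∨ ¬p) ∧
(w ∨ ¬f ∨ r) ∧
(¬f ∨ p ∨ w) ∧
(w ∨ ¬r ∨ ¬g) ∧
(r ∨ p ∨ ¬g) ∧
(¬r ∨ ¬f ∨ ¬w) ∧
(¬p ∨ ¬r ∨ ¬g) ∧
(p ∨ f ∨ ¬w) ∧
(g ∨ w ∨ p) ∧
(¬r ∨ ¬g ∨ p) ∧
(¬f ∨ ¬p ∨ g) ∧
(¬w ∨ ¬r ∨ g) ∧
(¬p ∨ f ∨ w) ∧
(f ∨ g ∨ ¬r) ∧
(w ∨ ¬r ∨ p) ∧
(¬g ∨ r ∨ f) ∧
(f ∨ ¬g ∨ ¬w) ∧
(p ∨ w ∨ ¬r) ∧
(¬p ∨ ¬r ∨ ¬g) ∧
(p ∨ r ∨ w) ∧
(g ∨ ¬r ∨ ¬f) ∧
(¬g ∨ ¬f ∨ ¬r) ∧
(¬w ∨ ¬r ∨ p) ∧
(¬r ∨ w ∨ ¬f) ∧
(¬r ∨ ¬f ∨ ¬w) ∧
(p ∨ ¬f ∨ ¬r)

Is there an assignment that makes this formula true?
Yes

Yes, the formula is satisfiable.

One satisfying assignment is: r=False, w=True, g=False, f=False, p=True

Verification: With this assignment, all 30 clauses evaluate to true.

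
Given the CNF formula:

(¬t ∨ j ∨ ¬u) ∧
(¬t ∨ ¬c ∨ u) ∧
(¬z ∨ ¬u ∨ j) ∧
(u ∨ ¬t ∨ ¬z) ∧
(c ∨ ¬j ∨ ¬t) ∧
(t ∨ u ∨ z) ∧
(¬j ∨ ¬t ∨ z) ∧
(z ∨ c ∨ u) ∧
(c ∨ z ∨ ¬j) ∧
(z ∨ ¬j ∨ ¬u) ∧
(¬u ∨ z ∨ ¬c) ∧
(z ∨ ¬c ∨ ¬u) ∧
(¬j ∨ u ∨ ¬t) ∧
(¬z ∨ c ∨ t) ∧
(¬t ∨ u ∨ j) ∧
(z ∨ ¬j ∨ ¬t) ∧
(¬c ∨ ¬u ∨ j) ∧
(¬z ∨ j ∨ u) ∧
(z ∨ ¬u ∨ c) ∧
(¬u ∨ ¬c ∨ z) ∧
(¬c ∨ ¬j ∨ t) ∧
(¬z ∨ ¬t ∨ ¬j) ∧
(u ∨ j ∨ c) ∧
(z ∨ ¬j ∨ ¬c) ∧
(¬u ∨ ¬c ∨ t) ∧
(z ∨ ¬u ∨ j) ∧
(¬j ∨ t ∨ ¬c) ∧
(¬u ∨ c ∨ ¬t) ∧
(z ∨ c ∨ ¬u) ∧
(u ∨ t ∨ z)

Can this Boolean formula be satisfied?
No

No, the formula is not satisfiable.

No assignment of truth values to the variables can make all 30 clauses true simultaneously.

The formula is UNSAT (unsatisfiable).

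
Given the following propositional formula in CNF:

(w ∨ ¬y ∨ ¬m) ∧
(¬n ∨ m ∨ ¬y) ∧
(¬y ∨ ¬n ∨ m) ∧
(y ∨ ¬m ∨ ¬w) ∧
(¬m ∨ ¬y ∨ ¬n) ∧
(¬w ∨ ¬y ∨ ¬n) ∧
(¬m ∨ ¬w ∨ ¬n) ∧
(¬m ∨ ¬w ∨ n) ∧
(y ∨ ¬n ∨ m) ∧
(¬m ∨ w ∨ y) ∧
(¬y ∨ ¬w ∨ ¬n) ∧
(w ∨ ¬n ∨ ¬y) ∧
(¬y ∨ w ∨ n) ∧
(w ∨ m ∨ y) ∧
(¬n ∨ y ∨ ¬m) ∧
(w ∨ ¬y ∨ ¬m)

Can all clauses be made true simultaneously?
Yes

Yes, the formula is satisfiable.

One satisfying assignment is: n=False, w=True, y=False, m=False

Verification: With this assignment, all 16 clauses evaluate to true.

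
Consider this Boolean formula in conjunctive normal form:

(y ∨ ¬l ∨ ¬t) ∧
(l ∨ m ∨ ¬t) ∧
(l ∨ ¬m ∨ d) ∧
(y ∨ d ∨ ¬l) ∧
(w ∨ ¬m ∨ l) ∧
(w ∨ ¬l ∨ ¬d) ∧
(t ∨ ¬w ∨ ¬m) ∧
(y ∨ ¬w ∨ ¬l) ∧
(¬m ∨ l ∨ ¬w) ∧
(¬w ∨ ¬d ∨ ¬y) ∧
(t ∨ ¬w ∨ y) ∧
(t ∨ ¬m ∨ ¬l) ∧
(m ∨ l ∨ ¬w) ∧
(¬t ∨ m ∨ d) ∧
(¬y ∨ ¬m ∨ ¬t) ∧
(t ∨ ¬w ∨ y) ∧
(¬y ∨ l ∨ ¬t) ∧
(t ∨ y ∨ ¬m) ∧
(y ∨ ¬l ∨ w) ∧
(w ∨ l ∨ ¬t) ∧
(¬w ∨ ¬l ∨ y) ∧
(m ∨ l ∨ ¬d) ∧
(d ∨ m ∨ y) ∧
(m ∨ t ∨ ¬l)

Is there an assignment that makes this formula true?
Yes

Yes, the formula is satisfiable.

One satisfying assignment is: m=False, l=False, w=False, d=False, y=True, t=False

Verification: With this assignment, all 24 clauses evaluate to true.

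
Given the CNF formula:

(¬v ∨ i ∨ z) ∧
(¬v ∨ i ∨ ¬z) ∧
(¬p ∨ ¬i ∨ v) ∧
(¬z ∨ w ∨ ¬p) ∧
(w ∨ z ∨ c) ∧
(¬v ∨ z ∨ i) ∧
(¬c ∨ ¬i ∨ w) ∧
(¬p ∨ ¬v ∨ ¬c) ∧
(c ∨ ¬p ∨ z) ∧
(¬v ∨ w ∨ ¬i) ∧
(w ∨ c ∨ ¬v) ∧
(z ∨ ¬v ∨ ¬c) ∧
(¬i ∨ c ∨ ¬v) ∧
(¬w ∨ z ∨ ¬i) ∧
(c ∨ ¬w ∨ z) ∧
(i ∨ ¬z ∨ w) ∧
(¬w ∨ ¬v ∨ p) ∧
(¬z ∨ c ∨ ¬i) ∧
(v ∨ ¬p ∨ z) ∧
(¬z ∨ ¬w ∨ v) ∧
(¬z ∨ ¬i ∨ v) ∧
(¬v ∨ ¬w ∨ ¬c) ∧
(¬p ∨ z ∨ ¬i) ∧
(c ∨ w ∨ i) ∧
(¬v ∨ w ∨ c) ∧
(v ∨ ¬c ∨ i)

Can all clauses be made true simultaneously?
No

No, the formula is not satisfiable.

No assignment of truth values to the variables can make all 26 clauses true simultaneously.

The formula is UNSAT (unsatisfiable).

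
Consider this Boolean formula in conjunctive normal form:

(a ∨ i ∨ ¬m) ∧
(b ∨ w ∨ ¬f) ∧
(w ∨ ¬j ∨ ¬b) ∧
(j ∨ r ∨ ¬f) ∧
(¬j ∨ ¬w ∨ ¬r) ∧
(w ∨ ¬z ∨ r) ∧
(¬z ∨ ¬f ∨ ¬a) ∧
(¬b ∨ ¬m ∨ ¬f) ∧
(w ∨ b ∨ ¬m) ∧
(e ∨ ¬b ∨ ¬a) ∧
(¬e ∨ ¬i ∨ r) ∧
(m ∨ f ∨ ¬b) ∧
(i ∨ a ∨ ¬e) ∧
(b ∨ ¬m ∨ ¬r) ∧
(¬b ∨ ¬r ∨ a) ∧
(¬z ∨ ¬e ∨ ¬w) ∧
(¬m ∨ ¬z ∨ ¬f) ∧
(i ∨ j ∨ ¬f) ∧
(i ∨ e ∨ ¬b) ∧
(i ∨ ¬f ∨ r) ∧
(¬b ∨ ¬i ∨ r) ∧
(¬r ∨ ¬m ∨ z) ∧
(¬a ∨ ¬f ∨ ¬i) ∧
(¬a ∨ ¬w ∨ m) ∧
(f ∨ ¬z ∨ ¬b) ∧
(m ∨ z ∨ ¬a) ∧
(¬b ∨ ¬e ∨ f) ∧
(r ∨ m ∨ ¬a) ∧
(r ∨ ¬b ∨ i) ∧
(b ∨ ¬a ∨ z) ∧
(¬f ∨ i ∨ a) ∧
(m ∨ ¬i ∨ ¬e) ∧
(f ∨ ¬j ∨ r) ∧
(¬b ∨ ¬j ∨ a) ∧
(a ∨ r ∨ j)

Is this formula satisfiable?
Yes

Yes, the formula is satisfiable.

One satisfying assignment is: w=True, a=False, i=True, b=False, f=True, m=False, r=False, z=False, e=False, j=True

Verification: With this assignment, all 35 clauses evaluate to true.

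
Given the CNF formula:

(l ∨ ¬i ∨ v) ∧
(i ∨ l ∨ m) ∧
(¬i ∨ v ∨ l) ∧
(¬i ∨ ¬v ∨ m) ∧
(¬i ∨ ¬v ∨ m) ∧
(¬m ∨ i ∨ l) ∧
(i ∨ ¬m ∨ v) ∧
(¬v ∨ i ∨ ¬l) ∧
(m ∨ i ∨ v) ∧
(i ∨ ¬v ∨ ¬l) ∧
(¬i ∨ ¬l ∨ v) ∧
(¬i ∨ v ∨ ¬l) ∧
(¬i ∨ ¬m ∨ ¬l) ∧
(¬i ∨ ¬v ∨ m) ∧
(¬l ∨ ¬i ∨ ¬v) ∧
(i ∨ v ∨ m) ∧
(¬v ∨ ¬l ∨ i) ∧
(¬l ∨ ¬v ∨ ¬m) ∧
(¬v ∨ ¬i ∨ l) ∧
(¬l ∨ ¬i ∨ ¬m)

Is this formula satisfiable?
No

No, the formula is not satisfiable.

No assignment of truth values to the variables can make all 20 clauses true simultaneously.

The formula is UNSAT (unsatisfiable).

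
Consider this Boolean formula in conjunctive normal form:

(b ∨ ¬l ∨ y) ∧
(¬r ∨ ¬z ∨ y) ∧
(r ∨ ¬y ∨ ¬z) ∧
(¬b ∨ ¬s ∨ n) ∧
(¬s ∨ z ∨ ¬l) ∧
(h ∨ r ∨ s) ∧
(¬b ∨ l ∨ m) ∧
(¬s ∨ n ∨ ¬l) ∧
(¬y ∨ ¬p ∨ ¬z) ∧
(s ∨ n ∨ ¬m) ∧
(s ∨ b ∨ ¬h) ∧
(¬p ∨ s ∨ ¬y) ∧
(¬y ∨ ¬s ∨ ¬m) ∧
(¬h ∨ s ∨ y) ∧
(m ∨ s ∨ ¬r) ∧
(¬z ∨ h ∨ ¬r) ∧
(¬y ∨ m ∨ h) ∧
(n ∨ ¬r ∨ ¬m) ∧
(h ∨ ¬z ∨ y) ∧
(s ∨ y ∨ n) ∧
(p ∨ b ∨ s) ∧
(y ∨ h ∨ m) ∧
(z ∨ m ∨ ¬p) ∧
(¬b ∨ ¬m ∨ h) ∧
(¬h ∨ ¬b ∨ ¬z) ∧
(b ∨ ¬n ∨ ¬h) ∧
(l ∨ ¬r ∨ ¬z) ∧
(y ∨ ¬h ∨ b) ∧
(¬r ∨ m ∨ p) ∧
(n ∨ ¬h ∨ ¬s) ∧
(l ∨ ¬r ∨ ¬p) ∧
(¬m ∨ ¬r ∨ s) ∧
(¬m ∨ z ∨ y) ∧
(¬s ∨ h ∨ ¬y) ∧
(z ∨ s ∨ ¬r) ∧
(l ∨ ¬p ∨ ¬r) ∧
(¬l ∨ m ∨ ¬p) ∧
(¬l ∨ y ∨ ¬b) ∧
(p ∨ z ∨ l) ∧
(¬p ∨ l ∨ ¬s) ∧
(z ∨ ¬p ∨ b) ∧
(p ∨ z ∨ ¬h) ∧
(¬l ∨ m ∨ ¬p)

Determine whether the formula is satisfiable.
No

No, the formula is not satisfiable.

No assignment of truth values to the variables can make all 43 clauses true simultaneously.

The formula is UNSAT (unsatisfiable).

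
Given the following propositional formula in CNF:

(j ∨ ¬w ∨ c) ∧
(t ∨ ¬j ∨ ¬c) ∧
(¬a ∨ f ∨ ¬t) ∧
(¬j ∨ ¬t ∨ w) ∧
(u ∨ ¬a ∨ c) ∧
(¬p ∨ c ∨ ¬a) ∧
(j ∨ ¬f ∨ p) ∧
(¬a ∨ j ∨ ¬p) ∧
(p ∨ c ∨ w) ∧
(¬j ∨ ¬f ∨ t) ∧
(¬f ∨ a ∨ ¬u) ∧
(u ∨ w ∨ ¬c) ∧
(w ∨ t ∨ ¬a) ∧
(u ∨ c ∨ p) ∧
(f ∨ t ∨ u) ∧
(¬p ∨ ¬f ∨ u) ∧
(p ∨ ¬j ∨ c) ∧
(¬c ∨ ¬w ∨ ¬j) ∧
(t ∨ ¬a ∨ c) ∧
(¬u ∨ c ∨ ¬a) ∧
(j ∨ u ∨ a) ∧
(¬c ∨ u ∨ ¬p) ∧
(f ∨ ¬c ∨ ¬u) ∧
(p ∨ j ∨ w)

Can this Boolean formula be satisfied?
Yes

Yes, the formula is satisfiable.

One satisfying assignment is: u=True, a=False, t=True, w=False, c=False, j=False, f=False, p=True

Verification: With this assignment, all 24 clauses evaluate to true.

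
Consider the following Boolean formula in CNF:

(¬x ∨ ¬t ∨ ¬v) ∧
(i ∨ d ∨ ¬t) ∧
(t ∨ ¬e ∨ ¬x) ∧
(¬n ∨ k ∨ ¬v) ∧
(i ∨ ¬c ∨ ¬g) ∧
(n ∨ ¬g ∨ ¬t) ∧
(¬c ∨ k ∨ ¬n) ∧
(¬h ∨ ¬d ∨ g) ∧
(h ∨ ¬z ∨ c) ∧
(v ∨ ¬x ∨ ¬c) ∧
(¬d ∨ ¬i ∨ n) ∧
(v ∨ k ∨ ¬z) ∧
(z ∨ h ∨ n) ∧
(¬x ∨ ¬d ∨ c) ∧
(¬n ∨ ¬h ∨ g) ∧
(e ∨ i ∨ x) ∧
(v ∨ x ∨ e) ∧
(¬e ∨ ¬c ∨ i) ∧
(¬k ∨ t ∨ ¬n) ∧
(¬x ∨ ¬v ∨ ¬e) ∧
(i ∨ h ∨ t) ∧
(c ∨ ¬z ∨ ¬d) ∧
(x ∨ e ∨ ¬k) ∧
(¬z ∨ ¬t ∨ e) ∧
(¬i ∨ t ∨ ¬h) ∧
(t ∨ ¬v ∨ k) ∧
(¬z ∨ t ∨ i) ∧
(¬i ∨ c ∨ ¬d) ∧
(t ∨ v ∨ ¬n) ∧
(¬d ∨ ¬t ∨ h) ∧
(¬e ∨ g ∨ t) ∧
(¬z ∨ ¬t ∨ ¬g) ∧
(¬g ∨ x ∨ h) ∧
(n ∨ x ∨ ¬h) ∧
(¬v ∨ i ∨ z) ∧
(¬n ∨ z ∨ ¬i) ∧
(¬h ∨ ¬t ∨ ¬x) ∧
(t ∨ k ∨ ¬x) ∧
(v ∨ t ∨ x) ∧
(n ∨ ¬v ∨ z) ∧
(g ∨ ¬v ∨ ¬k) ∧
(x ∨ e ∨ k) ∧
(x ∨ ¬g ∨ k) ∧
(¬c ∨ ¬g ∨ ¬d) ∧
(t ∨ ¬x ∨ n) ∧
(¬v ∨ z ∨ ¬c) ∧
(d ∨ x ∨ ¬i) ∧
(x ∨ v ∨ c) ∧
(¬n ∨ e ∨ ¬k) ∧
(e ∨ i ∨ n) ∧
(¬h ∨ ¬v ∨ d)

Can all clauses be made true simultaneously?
No

No, the formula is not satisfiable.

No assignment of truth values to the variables can make all 51 clauses true simultaneously.

The formula is UNSAT (unsatisfiable).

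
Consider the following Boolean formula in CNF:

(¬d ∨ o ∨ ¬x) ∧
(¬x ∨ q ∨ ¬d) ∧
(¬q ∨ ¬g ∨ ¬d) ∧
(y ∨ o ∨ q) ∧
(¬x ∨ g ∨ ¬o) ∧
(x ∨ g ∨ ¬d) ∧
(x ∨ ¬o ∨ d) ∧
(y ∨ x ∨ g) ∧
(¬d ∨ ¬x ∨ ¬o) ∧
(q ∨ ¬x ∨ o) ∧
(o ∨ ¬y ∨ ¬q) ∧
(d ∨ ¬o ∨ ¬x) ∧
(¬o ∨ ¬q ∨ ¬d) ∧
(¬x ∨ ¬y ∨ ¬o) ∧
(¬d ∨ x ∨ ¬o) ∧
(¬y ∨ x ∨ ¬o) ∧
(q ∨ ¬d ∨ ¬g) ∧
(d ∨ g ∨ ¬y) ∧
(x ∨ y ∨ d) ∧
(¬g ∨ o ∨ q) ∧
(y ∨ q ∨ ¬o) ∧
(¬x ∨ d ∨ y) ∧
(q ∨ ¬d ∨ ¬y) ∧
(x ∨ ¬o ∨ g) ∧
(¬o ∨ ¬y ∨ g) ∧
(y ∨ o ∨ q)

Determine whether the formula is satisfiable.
No

No, the formula is not satisfiable.

No assignment of truth values to the variables can make all 26 clauses true simultaneously.

The formula is UNSAT (unsatisfiable).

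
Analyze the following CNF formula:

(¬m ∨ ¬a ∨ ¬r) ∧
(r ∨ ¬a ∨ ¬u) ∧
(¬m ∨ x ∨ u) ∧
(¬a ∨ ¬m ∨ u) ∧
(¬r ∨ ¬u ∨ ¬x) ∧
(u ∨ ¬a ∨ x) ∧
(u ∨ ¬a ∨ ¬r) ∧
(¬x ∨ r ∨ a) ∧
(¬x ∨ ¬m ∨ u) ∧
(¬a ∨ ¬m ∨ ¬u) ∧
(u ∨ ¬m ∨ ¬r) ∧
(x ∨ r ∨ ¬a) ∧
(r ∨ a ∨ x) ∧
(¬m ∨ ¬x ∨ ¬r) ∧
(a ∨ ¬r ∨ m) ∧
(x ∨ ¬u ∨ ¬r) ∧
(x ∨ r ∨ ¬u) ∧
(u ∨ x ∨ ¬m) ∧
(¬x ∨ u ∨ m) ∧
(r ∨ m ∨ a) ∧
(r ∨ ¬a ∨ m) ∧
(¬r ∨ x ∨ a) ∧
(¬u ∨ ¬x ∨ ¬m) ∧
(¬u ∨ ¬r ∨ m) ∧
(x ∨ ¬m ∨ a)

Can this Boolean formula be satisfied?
No

No, the formula is not satisfiable.

No assignment of truth values to the variables can make all 25 clauses true simultaneously.

The formula is UNSAT (unsatisfiable).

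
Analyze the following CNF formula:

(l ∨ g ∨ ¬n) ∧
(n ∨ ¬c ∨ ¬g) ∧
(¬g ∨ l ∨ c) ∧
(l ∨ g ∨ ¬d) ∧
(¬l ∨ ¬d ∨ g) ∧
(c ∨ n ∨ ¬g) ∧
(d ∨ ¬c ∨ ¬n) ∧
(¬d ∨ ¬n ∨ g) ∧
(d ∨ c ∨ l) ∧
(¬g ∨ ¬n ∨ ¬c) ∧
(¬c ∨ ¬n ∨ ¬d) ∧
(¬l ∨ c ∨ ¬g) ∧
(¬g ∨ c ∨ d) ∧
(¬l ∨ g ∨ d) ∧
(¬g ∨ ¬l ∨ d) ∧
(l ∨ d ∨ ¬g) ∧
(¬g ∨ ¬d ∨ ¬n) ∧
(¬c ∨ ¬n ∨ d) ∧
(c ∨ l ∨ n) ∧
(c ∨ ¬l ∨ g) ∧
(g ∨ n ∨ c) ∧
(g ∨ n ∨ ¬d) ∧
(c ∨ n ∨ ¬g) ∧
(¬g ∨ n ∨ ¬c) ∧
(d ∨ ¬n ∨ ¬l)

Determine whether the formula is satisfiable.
Yes

Yes, the formula is satisfiable.

One satisfying assignment is: n=False, l=False, g=False, d=False, c=True

Verification: With this assignment, all 25 clauses evaluate to true.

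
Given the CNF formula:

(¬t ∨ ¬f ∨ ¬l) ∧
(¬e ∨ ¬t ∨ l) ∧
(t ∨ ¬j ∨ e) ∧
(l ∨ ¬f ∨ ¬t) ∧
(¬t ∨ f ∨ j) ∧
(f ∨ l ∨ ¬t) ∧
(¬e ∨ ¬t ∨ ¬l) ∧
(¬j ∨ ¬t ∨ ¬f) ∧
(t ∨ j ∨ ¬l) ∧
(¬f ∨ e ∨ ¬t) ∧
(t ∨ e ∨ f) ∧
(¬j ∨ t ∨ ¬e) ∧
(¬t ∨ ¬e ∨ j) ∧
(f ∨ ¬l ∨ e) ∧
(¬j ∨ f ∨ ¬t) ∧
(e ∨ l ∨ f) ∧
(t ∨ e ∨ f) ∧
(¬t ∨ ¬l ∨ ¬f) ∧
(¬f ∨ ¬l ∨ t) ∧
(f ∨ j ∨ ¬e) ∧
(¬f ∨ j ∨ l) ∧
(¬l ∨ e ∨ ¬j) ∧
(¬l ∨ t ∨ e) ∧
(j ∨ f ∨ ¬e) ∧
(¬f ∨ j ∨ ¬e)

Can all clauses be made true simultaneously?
No

No, the formula is not satisfiable.

No assignment of truth values to the variables can make all 25 clauses true simultaneously.

The formula is UNSAT (unsatisfiable).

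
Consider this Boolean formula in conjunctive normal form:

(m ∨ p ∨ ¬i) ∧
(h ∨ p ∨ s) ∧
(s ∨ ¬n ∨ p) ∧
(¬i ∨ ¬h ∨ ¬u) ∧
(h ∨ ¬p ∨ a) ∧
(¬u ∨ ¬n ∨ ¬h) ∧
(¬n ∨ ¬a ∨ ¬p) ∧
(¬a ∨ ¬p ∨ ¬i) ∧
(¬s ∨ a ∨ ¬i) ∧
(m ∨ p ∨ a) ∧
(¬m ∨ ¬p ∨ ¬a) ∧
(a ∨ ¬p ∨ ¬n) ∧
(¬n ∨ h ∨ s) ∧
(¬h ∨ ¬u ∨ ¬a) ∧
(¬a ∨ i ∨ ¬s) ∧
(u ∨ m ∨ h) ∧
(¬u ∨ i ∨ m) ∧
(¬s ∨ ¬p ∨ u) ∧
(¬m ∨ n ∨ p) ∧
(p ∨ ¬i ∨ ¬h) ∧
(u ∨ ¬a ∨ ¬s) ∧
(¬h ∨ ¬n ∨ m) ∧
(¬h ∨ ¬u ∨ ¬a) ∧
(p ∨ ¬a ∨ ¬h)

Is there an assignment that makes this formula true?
Yes

Yes, the formula is satisfiable.

One satisfying assignment is: s=False, i=False, a=False, h=True, p=True, n=False, u=False, m=False

Verification: With this assignment, all 24 clauses evaluate to true.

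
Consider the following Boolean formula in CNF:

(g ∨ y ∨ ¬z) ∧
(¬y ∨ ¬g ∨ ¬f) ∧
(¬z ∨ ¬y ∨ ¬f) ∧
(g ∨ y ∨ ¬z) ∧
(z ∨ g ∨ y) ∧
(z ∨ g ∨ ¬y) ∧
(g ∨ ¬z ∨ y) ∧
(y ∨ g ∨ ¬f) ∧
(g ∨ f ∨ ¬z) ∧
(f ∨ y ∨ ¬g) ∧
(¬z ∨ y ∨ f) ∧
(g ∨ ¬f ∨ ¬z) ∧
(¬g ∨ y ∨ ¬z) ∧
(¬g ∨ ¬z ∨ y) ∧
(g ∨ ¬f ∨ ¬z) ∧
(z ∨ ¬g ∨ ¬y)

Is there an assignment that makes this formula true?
Yes

Yes, the formula is satisfiable.

One satisfying assignment is: y=True, z=True, g=True, f=False

Verification: With this assignment, all 16 clauses evaluate to true.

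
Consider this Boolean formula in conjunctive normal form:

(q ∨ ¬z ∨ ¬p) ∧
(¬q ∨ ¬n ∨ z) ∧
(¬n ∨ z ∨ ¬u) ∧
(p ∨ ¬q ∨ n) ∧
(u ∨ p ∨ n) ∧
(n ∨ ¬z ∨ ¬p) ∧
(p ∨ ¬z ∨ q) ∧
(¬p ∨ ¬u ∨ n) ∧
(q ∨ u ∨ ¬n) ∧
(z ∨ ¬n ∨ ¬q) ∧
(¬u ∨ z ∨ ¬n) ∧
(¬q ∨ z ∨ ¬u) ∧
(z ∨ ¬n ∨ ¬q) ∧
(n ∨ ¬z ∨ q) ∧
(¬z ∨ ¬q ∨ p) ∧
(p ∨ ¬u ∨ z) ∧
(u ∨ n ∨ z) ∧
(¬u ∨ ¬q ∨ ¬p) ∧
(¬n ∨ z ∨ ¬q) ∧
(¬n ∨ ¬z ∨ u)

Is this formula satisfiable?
No

No, the formula is not satisfiable.

No assignment of truth values to the variables can make all 20 clauses true simultaneously.

The formula is UNSAT (unsatisfiable).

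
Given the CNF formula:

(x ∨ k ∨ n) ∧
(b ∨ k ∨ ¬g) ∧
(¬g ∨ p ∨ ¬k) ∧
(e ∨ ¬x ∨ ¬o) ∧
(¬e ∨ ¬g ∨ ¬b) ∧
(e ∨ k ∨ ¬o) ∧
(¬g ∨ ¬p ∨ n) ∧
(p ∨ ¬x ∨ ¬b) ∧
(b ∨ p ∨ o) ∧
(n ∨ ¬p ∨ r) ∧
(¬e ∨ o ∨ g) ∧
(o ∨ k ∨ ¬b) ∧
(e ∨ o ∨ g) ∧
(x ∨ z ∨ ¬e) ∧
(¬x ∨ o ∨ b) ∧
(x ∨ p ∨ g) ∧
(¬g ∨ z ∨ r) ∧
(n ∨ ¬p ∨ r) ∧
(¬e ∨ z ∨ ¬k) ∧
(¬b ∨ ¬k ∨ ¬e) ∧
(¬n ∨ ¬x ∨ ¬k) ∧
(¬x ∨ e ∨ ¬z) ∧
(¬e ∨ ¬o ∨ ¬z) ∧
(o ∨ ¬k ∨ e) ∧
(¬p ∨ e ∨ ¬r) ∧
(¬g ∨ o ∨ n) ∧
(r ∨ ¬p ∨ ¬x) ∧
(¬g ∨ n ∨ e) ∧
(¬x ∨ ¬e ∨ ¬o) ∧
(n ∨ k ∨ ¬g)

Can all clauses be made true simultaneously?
Yes

Yes, the formula is satisfiable.

One satisfying assignment is: b=False, g=True, p=True, o=False, r=False, k=True, e=True, n=True, z=True, x=False

Verification: With this assignment, all 30 clauses evaluate to true.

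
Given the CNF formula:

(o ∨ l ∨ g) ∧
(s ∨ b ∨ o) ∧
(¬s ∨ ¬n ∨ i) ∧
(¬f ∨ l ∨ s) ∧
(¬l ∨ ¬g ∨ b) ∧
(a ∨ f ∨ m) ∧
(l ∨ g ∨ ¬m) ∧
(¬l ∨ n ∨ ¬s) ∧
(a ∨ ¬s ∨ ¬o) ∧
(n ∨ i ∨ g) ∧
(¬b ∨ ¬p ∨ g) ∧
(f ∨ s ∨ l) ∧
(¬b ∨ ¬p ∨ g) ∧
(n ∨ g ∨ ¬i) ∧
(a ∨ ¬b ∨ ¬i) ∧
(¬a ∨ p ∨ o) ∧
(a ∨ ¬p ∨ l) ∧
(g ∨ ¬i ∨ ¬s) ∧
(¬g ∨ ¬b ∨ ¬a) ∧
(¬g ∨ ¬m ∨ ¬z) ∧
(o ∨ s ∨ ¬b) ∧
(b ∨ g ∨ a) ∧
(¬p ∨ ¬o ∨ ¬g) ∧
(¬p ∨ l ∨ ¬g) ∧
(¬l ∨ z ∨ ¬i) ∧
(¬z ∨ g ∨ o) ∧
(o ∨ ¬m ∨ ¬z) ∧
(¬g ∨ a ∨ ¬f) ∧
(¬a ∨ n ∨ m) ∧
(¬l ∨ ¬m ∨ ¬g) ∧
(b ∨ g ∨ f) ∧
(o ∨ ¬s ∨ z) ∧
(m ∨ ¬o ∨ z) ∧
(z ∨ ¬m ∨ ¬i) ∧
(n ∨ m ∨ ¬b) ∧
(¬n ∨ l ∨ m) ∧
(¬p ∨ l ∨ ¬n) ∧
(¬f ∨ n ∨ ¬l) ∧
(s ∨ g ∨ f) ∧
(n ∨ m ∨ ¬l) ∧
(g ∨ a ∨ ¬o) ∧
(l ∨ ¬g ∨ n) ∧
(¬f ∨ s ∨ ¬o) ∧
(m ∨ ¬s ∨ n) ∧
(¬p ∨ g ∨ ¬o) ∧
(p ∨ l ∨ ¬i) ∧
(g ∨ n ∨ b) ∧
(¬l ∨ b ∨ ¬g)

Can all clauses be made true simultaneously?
No

No, the formula is not satisfiable.

No assignment of truth values to the variables can make all 48 clauses true simultaneously.

The formula is UNSAT (unsatisfiable).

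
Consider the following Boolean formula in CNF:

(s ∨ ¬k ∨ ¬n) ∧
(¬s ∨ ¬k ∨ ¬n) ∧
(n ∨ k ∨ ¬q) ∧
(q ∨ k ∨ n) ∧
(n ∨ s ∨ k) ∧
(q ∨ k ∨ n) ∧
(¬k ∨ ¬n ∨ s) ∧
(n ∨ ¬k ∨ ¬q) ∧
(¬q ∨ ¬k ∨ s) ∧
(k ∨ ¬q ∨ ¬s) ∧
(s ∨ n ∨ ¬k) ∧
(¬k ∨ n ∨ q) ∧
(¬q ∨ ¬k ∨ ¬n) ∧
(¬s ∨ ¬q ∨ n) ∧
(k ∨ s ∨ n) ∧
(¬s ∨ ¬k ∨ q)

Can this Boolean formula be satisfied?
Yes

Yes, the formula is satisfiable.

One satisfying assignment is: s=False, q=False, k=False, n=True

Verification: With this assignment, all 16 clauses evaluate to true.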